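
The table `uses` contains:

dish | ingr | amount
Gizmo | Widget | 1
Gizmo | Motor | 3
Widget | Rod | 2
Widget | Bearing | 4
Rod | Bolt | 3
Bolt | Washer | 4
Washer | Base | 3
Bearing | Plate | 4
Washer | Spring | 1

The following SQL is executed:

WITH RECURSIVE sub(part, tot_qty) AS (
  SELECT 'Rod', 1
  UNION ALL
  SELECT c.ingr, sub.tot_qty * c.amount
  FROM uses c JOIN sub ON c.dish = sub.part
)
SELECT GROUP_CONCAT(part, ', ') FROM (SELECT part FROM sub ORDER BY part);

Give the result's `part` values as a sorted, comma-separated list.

Base, Bolt, Rod, Spring, Washer

Base: (Rod, tot_qty=1).
Iteration 1: components of {Rod} -> Bolt = 1*3 = 3.
Iteration 2: components of {Bolt} -> Washer = 3*4 = 12.
Iteration 3: components of {Washer} -> Base = 12*3 = 36, Spring = 12*1 = 12.
Iteration 4: no further components; recursion stops.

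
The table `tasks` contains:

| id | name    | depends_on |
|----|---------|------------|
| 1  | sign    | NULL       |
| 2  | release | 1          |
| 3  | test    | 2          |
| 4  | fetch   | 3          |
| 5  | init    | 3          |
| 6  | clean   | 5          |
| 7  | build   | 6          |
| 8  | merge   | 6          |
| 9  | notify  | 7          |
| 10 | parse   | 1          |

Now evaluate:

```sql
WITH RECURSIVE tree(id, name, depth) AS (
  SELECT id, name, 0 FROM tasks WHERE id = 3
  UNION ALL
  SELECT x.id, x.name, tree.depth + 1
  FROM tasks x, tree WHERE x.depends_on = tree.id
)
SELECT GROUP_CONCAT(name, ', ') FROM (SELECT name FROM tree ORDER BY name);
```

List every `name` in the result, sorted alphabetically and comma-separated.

build, clean, fetch, init, merge, notify, test

Base: id=3 (test) at depth 0.
Iteration 1: rows with depends_on in {3} -> fetch (id 4, depth 1), init (id 5, depth 1).
Iteration 2: rows with depends_on in {4,5} -> clean (id 6, depth 2).
Iteration 3: rows with depends_on in {6} -> build (id 7, depth 3), merge (id 8, depth 3).
Iteration 4: rows with depends_on in {7,8} -> notify (id 9, depth 4).
Iteration 5: no rows with depends_on in {9}; recursion stops.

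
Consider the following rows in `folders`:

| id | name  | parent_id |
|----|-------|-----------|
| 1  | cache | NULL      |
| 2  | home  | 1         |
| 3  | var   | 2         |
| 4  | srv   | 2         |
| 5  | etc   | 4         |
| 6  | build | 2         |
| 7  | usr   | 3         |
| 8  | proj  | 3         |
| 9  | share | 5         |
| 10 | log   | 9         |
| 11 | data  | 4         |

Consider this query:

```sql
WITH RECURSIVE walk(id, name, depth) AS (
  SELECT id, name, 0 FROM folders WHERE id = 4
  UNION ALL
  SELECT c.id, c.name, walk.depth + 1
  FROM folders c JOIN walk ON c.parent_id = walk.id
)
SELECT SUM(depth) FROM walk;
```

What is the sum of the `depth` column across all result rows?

7

Base: id=4 (srv) at depth 0.
Iteration 1: rows with parent_id in {4} -> etc (id 5, depth 1), data (id 11, depth 1).
Iteration 2: rows with parent_id in {5,11} -> share (id 9, depth 2).
Iteration 3: rows with parent_id in {9} -> log (id 10, depth 3).
Iteration 4: no rows with parent_id in {10}; recursion stops.
SUM(depth) = 0 + 1 + 1 + 2 + 3 = 7.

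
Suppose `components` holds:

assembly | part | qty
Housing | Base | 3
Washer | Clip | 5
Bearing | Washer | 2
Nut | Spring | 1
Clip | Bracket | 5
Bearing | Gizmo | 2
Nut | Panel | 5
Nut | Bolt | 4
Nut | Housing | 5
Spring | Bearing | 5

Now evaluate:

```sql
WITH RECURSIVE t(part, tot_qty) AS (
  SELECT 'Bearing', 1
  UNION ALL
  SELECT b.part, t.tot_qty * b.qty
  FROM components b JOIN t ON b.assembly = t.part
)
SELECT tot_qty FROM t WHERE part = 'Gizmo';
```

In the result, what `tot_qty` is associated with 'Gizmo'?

2

Base: (Bearing, tot_qty=1).
Iteration 1: components of {Bearing} -> Gizmo = 1*2 = 2, Washer = 1*2 = 2.
Iteration 2: components of {Gizmo,Washer} -> Clip = 2*5 = 10.
Iteration 3: components of {Clip} -> Bracket = 10*5 = 50.
Iteration 4: no further components; recursion stops.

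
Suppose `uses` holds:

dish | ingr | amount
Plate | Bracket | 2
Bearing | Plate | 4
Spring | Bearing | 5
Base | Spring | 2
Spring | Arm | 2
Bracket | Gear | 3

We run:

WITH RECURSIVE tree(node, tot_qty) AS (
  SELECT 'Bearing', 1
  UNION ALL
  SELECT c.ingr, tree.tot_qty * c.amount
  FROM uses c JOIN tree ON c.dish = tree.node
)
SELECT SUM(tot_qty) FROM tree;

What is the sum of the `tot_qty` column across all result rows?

37

Base: (Bearing, tot_qty=1).
Iteration 1: components of {Bearing} -> Plate = 1*4 = 4.
Iteration 2: components of {Plate} -> Bracket = 4*2 = 8.
Iteration 3: components of {Bracket} -> Gear = 8*3 = 24.
Iteration 4: no further components; recursion stops.
SUM(tot_qty) = 1 + 4 + 8 + 24 = 37.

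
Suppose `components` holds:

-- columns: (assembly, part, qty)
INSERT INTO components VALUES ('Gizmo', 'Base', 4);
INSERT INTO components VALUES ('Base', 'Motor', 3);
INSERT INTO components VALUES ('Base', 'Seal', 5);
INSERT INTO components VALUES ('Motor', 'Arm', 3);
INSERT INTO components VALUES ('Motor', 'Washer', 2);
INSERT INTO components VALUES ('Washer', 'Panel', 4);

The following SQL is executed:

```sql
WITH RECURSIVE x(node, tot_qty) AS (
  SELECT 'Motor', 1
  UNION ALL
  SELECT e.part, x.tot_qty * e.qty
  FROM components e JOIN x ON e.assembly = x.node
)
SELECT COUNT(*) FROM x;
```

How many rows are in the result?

4

Base: (Motor, tot_qty=1).
Iteration 1: components of {Motor} -> Arm = 1*3 = 3, Washer = 1*2 = 2.
Iteration 2: components of {Arm,Washer} -> Panel = 2*4 = 8.
Iteration 3: no further components; recursion stops.
Total rows emitted: 4.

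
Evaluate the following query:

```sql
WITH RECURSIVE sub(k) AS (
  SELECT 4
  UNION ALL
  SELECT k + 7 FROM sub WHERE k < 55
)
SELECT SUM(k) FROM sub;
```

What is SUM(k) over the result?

288

Base: k=4.
Iteration 1: 4 < 55 holds -> k = 4 + 7 = 11.
Iteration 2: 11 < 55 holds -> k = 11 + 7 = 18.
Iteration 3: 18 < 55 holds -> k = 18 + 7 = 25.
Iteration 4: 25 < 55 holds -> k = 25 + 7 = 32.
Iteration 5: 32 < 55 holds -> k = 32 + 7 = 39.
Iteration 6: 39 < 55 holds -> k = 39 + 7 = 46.
Iteration 7: 46 < 55 holds -> k = 46 + 7 = 53.
Iteration 8: 53 < 55 holds -> k = 53 + 7 = 60.
Iteration 9: 60 < 55 fails; recursion stops.
SUM(k) = 4 + 11 + 18 + 25 + 32 + 39 + 46 + 53 + 60 = 288.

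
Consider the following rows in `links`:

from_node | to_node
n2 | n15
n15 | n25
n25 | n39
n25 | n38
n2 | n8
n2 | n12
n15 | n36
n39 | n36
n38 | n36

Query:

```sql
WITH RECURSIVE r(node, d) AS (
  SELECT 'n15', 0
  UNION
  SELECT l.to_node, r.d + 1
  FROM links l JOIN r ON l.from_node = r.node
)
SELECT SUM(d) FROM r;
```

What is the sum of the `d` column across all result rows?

Base: (n15, d=0).
Iteration 1: edges from {n15} -> (n25, d=1), (n36, d=1).
Iteration 2: edges from {n25,n36} -> (n38, d=2), (n39, d=2).
Iteration 3: edges from {n38,n39} -> (n36, d=3). [UNION drops 1 duplicate row(s)]
Iteration 4: no outgoing edges from {n36}; recursion stops.
SUM(d) = 0 + 1 + 1 + 2 + 2 + 3 = 9.

9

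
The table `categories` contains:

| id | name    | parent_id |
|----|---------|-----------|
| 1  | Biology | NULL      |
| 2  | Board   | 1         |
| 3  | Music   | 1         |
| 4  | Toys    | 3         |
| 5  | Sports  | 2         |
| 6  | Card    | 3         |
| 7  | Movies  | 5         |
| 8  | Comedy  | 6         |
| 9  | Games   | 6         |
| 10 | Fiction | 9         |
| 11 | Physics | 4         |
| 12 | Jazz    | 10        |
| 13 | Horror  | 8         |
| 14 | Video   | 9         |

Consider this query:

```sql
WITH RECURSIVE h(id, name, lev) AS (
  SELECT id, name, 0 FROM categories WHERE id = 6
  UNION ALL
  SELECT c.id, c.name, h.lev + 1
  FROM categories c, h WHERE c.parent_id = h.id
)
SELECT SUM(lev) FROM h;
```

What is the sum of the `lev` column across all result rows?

Base: id=6 (Card) at lev 0.
Iteration 1: rows with parent_id in {6} -> Comedy (id 8, lev 1), Games (id 9, lev 1).
Iteration 2: rows with parent_id in {8,9} -> Fiction (id 10, lev 2), Horror (id 13, lev 2), Video (id 14, lev 2).
Iteration 3: rows with parent_id in {10,13,14} -> Jazz (id 12, lev 3).
Iteration 4: no rows with parent_id in {12}; recursion stops.
SUM(lev) = 0 + 1 + 1 + 2 + 2 + 2 + 3 = 11.

11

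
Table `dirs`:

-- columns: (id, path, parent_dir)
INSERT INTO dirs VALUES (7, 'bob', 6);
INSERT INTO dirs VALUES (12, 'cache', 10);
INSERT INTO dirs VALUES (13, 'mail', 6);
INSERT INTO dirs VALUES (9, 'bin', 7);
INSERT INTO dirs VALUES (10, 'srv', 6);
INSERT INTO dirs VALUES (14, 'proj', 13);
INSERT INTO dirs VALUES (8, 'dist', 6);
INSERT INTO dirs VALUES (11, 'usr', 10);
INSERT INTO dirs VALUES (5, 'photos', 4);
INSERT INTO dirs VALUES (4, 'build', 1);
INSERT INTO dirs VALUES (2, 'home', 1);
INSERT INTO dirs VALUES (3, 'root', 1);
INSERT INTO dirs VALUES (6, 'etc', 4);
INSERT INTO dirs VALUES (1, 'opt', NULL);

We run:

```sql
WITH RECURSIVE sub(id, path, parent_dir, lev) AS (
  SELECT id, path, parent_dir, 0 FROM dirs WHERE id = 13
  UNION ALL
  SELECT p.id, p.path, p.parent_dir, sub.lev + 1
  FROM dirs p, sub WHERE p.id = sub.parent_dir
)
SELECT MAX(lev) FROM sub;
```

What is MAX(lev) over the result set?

Base: id=13 (mail), parent_dir=6, lev 0.
Iteration 1: join on id=6 -> etc (id 6, parent_dir=4, lev 1).
Iteration 2: join on id=4 -> build (id 4, parent_dir=1, lev 2).
Iteration 3: join on id=1 -> opt (id 1, parent_dir=NULL, lev 3).
Iteration 4: parent_dir is NULL; no match; recursion stops.
lev values: 0, 1, 2, 3; the maximum is 3.

3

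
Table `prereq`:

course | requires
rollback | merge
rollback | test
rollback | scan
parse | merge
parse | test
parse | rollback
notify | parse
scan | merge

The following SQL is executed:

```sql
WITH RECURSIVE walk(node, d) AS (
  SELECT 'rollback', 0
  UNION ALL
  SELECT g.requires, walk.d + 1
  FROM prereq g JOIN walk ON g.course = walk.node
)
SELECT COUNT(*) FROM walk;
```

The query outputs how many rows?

Base: (rollback, d=0).
Iteration 1: edges from {rollback} -> (merge, d=1), (scan, d=1), (test, d=1).
Iteration 2: edges from {merge,scan,test} -> (merge, d=2).
Iteration 3: no outgoing edges from {merge}; recursion stops.
Total rows emitted: 5.

5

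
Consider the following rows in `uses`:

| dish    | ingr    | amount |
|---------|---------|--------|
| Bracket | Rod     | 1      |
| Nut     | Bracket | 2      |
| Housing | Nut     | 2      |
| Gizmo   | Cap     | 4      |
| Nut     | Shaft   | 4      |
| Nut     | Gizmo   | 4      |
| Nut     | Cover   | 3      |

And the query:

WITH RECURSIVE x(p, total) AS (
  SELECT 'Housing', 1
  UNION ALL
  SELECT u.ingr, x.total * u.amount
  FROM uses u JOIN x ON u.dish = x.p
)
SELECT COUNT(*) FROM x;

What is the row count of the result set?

Base: (Housing, total=1).
Iteration 1: components of {Housing} -> Nut = 1*2 = 2.
Iteration 2: components of {Nut} -> Bracket = 2*2 = 4, Cover = 2*3 = 6, Gizmo = 2*4 = 8, Shaft = 2*4 = 8.
Iteration 3: components of {Bracket,Cover,Gizmo,Shaft} -> Cap = 8*4 = 32, Rod = 4*1 = 4.
Iteration 4: no further components; recursion stops.
Total rows emitted: 8.

8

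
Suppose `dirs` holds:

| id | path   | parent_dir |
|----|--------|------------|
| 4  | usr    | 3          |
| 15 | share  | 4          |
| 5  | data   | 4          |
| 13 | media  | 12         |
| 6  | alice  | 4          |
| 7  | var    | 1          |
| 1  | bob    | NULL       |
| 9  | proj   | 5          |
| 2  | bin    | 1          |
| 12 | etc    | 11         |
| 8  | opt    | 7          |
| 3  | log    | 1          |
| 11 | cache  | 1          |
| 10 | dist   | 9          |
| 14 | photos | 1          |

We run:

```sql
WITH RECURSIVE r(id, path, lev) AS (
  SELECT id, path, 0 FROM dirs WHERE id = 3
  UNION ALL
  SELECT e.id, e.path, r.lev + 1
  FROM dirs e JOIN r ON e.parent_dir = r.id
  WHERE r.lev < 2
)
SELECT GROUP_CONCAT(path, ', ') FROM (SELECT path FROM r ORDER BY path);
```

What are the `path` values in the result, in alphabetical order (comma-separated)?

alice, data, log, share, usr

Base: id=3 (log) at lev 0.
Iteration 1: rows with parent_dir in {3} -> usr (id 4, lev 1).
Iteration 2: rows with parent_dir in {4} -> data (id 5, lev 2), alice (id 6, lev 2), share (id 15, lev 2).
Iteration 3: lev < 2 fails for all current rows; recursion stops.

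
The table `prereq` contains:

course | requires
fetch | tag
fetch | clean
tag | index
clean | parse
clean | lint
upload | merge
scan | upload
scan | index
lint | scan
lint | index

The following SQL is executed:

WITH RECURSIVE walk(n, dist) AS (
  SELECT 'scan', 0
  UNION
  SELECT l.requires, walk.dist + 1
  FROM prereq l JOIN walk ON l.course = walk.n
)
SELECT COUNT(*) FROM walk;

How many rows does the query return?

4

Base: (scan, dist=0).
Iteration 1: edges from {scan} -> (index, dist=1), (upload, dist=1).
Iteration 2: edges from {index,upload} -> (merge, dist=2).
Iteration 3: no outgoing edges from {merge}; recursion stops.
Total rows emitted: 4.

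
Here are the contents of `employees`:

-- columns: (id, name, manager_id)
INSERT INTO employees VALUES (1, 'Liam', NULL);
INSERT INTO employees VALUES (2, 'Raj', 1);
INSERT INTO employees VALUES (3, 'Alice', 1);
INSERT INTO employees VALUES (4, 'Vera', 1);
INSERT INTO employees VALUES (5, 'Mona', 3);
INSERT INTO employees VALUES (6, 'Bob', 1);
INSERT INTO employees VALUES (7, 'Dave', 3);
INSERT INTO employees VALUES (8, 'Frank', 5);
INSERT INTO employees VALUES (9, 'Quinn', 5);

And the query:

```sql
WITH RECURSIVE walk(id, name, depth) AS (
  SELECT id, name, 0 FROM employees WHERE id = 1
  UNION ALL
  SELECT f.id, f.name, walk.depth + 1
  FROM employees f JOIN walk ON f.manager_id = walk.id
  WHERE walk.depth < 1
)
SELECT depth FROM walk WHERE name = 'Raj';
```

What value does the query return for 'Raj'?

1

Base: id=1 (Liam) at depth 0.
Iteration 1: rows with manager_id in {1} -> Raj (id 2, depth 1), Alice (id 3, depth 1), Vera (id 4, depth 1), Bob (id 6, depth 1).
Iteration 2: depth < 1 fails for all current rows; recursion stops.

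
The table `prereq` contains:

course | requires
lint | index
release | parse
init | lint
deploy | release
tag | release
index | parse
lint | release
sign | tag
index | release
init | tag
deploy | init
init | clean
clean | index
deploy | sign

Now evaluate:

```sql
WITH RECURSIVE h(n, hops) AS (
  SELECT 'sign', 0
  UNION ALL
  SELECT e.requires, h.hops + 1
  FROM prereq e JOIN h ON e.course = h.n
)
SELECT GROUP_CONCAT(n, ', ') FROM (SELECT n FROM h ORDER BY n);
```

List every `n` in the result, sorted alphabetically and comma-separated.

Base: (sign, hops=0).
Iteration 1: edges from {sign} -> (tag, hops=1).
Iteration 2: edges from {tag} -> (release, hops=2).
Iteration 3: edges from {release} -> (parse, hops=3).
Iteration 4: no outgoing edges from {parse}; recursion stops.

parse, release, sign, tag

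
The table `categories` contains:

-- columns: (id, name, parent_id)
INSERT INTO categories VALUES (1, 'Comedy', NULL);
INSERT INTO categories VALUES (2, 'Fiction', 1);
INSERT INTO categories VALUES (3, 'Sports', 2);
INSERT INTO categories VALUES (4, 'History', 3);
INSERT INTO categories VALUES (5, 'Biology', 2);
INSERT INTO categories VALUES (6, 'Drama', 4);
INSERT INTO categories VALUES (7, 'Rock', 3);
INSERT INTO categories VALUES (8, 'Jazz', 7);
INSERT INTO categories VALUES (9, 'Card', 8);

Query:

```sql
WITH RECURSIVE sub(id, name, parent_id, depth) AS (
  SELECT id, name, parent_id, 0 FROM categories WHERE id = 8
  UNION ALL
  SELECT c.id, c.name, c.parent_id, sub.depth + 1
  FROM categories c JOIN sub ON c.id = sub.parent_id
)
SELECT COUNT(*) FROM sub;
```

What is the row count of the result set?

5

Base: id=8 (Jazz), parent_id=7, depth 0.
Iteration 1: join on id=7 -> Rock (id 7, parent_id=3, depth 1).
Iteration 2: join on id=3 -> Sports (id 3, parent_id=2, depth 2).
Iteration 3: join on id=2 -> Fiction (id 2, parent_id=1, depth 3).
Iteration 4: join on id=1 -> Comedy (id 1, parent_id=NULL, depth 4).
Iteration 5: parent_id is NULL; no match; recursion stops.
Total rows emitted: 5.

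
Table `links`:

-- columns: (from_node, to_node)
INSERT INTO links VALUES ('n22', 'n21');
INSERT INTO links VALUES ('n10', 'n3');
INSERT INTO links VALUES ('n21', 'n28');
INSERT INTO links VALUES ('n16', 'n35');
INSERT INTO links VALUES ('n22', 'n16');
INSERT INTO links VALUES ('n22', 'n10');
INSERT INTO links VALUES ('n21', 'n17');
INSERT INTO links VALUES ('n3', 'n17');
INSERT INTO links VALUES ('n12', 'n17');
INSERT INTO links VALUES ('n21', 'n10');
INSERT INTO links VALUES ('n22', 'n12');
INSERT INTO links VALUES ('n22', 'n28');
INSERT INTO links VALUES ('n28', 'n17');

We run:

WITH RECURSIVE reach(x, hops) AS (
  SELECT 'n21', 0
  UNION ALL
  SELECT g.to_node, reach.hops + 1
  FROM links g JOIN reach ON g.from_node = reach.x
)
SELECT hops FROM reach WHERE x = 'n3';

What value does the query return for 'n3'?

2

Base: (n21, hops=0).
Iteration 1: edges from {n21} -> (n10, hops=1), (n17, hops=1), (n28, hops=1).
Iteration 2: edges from {n10,n17,n28} -> (n17, hops=2), (n3, hops=2).
Iteration 3: edges from {n17,n3} -> (n17, hops=3).
Iteration 4: no outgoing edges from {n17}; recursion stops.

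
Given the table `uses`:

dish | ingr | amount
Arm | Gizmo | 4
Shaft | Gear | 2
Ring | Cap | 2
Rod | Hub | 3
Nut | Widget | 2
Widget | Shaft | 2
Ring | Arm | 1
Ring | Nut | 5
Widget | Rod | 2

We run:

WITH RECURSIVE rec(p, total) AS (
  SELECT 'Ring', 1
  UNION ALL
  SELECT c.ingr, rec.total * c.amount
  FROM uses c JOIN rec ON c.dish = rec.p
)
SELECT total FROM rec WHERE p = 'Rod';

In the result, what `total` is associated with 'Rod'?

Base: (Ring, total=1).
Iteration 1: components of {Ring} -> Arm = 1*1 = 1, Cap = 1*2 = 2, Nut = 1*5 = 5.
Iteration 2: components of {Arm,Cap,Nut} -> Gizmo = 1*4 = 4, Widget = 5*2 = 10.
Iteration 3: components of {Gizmo,Widget} -> Rod = 10*2 = 20, Shaft = 10*2 = 20.
Iteration 4: components of {Rod,Shaft} -> Gear = 20*2 = 40, Hub = 20*3 = 60.
Iteration 5: no further components; recursion stops.

20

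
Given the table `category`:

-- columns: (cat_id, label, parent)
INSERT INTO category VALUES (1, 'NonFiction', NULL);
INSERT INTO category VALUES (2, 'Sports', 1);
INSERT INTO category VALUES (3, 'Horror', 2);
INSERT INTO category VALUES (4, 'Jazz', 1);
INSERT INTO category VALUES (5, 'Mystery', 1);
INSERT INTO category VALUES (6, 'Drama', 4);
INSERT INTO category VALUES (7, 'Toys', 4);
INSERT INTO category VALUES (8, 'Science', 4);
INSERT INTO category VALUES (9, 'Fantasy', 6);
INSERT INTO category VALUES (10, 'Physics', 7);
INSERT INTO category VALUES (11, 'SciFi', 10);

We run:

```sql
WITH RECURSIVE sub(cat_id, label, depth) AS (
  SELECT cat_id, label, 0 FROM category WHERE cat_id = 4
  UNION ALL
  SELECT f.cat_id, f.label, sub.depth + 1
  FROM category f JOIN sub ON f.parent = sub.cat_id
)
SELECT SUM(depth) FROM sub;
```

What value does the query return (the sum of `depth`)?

10

Base: cat_id=4 (Jazz) at depth 0.
Iteration 1: rows with parent in {4} -> Drama (id 6, depth 1), Toys (id 7, depth 1), Science (id 8, depth 1).
Iteration 2: rows with parent in {6,7,8} -> Fantasy (id 9, depth 2), Physics (id 10, depth 2).
Iteration 3: rows with parent in {9,10} -> SciFi (id 11, depth 3).
Iteration 4: no rows with parent in {11}; recursion stops.
SUM(depth) = 0 + 1 + 1 + 1 + 2 + 2 + 3 = 10.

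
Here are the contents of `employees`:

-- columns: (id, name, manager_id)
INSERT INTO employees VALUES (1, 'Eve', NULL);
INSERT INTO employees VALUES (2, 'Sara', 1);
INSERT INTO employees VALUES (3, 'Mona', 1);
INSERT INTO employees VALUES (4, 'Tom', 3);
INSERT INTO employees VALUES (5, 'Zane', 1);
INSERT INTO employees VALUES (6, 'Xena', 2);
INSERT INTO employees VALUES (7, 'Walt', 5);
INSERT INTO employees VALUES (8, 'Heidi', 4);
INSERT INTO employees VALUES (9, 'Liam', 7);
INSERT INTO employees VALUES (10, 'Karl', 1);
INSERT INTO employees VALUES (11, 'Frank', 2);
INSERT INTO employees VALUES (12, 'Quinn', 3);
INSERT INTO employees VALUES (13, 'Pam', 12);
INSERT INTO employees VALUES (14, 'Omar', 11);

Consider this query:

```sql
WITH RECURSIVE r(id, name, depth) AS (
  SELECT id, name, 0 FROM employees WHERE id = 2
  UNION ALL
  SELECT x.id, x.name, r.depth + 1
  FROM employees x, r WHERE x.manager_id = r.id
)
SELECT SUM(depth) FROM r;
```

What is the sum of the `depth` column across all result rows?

4

Base: id=2 (Sara) at depth 0.
Iteration 1: rows with manager_id in {2} -> Xena (id 6, depth 1), Frank (id 11, depth 1).
Iteration 2: rows with manager_id in {6,11} -> Omar (id 14, depth 2).
Iteration 3: no rows with manager_id in {14}; recursion stops.
SUM(depth) = 0 + 1 + 1 + 2 = 4.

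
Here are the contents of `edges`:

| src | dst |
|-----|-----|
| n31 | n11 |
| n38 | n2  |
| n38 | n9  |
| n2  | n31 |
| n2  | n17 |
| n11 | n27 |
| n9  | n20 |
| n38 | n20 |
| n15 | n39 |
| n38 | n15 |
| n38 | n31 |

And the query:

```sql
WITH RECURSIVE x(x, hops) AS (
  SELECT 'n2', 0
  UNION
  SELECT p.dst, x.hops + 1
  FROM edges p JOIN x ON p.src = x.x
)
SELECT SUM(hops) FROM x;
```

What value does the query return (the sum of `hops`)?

7

Base: (n2, hops=0).
Iteration 1: edges from {n2} -> (n17, hops=1), (n31, hops=1).
Iteration 2: edges from {n17,n31} -> (n11, hops=2).
Iteration 3: edges from {n11} -> (n27, hops=3).
Iteration 4: no outgoing edges from {n27}; recursion stops.
SUM(hops) = 0 + 1 + 1 + 2 + 3 = 7.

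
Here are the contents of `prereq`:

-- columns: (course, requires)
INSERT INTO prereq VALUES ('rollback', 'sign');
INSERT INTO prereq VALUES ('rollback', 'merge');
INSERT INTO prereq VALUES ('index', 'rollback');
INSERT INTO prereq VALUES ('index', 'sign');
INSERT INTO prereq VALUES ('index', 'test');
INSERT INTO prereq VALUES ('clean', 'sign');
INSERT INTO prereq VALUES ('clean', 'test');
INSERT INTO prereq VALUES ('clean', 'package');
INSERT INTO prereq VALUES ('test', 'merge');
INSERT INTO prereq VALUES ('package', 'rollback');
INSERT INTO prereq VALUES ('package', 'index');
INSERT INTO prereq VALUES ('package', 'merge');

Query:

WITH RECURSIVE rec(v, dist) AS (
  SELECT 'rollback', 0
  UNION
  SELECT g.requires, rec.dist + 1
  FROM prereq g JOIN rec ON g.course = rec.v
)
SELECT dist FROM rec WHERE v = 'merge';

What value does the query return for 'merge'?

Base: (rollback, dist=0).
Iteration 1: edges from {rollback} -> (merge, dist=1), (sign, dist=1).
Iteration 2: no outgoing edges from {merge,sign}; recursion stops.

1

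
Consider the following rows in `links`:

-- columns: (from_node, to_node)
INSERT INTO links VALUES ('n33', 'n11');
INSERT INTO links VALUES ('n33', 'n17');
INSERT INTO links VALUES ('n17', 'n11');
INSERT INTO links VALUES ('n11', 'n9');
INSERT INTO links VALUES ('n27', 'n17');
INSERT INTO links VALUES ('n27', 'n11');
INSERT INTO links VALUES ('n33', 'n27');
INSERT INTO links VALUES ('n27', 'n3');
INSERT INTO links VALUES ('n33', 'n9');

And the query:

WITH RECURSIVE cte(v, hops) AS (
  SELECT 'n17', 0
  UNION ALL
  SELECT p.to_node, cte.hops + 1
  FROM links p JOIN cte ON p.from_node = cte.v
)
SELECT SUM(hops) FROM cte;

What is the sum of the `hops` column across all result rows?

Base: (n17, hops=0).
Iteration 1: edges from {n17} -> (n11, hops=1).
Iteration 2: edges from {n11} -> (n9, hops=2).
Iteration 3: no outgoing edges from {n9}; recursion stops.
SUM(hops) = 0 + 1 + 2 = 3.

3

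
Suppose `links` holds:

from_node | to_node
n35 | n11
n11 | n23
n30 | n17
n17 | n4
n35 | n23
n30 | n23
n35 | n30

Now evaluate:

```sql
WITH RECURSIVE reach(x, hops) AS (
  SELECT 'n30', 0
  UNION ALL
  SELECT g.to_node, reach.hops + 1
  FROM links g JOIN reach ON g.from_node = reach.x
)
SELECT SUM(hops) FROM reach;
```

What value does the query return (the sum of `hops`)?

Base: (n30, hops=0).
Iteration 1: edges from {n30} -> (n17, hops=1), (n23, hops=1).
Iteration 2: edges from {n17,n23} -> (n4, hops=2).
Iteration 3: no outgoing edges from {n4}; recursion stops.
SUM(hops) = 0 + 1 + 1 + 2 = 4.

4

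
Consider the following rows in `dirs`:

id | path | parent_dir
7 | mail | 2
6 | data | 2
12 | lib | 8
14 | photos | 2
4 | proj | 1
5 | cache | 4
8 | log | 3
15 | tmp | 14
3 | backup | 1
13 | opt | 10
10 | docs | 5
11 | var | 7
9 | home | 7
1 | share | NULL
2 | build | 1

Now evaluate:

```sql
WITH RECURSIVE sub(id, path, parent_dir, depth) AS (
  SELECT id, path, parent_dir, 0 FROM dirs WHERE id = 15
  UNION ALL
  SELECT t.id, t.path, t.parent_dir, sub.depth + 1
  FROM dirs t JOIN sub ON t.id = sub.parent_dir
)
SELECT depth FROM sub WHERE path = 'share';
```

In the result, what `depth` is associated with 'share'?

Base: id=15 (tmp), parent_dir=14, depth 0.
Iteration 1: join on id=14 -> photos (id 14, parent_dir=2, depth 1).
Iteration 2: join on id=2 -> build (id 2, parent_dir=1, depth 2).
Iteration 3: join on id=1 -> share (id 1, parent_dir=NULL, depth 3).
Iteration 4: parent_dir is NULL; no match; recursion stops.

3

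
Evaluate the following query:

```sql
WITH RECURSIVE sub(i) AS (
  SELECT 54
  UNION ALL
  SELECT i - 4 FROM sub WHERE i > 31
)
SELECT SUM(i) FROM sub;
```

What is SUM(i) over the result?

294

Base: i=54.
Iteration 1: 54 > 31 holds -> i = 54 - 4 = 50.
Iteration 2: 50 > 31 holds -> i = 50 - 4 = 46.
Iteration 3: 46 > 31 holds -> i = 46 - 4 = 42.
Iteration 4: 42 > 31 holds -> i = 42 - 4 = 38.
Iteration 5: 38 > 31 holds -> i = 38 - 4 = 34.
Iteration 6: 34 > 31 holds -> i = 34 - 4 = 30.
Iteration 7: 30 > 31 fails; recursion stops.
SUM(i) = 54 + 50 + 46 + 42 + 38 + 34 + 30 = 294.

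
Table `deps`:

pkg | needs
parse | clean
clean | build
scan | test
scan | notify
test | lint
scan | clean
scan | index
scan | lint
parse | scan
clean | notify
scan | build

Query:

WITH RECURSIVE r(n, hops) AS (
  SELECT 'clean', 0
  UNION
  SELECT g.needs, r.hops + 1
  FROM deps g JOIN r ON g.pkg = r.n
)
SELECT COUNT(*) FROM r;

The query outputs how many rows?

3

Base: (clean, hops=0).
Iteration 1: edges from {clean} -> (build, hops=1), (notify, hops=1).
Iteration 2: no outgoing edges from {build,notify}; recursion stops.
Total rows emitted: 3.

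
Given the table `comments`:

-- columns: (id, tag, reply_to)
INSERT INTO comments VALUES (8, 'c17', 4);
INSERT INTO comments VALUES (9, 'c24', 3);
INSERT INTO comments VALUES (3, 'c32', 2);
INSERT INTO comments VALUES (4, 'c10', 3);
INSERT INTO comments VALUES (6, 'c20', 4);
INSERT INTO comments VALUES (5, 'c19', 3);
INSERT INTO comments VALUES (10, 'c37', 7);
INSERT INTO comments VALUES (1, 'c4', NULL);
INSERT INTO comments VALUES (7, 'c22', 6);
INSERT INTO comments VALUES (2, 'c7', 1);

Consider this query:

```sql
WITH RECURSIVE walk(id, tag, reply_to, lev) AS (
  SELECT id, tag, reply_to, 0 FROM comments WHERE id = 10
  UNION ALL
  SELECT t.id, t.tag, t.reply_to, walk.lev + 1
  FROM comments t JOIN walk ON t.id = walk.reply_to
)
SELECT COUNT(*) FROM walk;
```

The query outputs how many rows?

7

Base: id=10 (c37), reply_to=7, lev 0.
Iteration 1: join on id=7 -> c22 (id 7, reply_to=6, lev 1).
Iteration 2: join on id=6 -> c20 (id 6, reply_to=4, lev 2).
Iteration 3: join on id=4 -> c10 (id 4, reply_to=3, lev 3).
Iteration 4: join on id=3 -> c32 (id 3, reply_to=2, lev 4).
Iteration 5: join on id=2 -> c7 (id 2, reply_to=1, lev 5).
Iteration 6: join on id=1 -> c4 (id 1, reply_to=NULL, lev 6).
Iteration 7: reply_to is NULL; no match; recursion stops.
Total rows emitted: 7.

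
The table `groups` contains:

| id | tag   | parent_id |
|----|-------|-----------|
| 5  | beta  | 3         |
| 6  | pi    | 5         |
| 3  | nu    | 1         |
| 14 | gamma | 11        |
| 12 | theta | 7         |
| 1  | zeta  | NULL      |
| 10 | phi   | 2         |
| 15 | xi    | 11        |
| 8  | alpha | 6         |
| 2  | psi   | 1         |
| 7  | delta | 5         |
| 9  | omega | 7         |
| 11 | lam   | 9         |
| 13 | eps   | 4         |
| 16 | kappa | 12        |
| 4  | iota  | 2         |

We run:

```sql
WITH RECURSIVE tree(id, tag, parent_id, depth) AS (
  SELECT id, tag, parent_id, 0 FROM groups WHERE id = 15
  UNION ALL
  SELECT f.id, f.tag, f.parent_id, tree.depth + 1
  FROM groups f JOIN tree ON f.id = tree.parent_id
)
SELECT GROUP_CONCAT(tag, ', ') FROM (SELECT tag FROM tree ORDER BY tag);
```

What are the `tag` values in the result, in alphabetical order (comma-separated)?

beta, delta, lam, nu, omega, xi, zeta

Base: id=15 (xi), parent_id=11, depth 0.
Iteration 1: join on id=11 -> lam (id 11, parent_id=9, depth 1).
Iteration 2: join on id=9 -> omega (id 9, parent_id=7, depth 2).
Iteration 3: join on id=7 -> delta (id 7, parent_id=5, depth 3).
Iteration 4: join on id=5 -> beta (id 5, parent_id=3, depth 4).
Iteration 5: join on id=3 -> nu (id 3, parent_id=1, depth 5).
Iteration 6: join on id=1 -> zeta (id 1, parent_id=NULL, depth 6).
Iteration 7: parent_id is NULL; no match; recursion stops.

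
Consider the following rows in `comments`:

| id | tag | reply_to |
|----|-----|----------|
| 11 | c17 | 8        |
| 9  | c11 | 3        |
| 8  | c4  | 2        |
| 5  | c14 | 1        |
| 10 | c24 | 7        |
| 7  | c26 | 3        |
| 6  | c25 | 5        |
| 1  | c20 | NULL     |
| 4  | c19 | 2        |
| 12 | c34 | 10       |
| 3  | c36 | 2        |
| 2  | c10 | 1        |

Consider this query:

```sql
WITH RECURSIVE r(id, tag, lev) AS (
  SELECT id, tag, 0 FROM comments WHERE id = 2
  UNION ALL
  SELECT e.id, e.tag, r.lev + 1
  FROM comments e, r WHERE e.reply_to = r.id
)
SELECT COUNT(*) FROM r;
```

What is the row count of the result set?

Base: id=2 (c10) at lev 0.
Iteration 1: rows with reply_to in {2} -> c36 (id 3, lev 1), c19 (id 4, lev 1), c4 (id 8, lev 1).
Iteration 2: rows with reply_to in {3,4,8} -> c26 (id 7, lev 2), c11 (id 9, lev 2), c17 (id 11, lev 2).
Iteration 3: rows with reply_to in {7,9,11} -> c24 (id 10, lev 3).
Iteration 4: rows with reply_to in {10} -> c34 (id 12, lev 4).
Iteration 5: no rows with reply_to in {12}; recursion stops.
Total rows emitted: 9.

9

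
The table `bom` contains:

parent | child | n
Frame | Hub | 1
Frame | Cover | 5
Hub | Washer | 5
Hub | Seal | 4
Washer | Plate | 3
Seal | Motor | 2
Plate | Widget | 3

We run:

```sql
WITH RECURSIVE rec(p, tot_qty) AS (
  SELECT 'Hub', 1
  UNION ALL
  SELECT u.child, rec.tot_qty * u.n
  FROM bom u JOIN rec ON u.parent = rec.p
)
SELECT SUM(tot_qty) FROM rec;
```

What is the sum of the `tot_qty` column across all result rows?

78

Base: (Hub, tot_qty=1).
Iteration 1: components of {Hub} -> Seal = 1*4 = 4, Washer = 1*5 = 5.
Iteration 2: components of {Seal,Washer} -> Motor = 4*2 = 8, Plate = 5*3 = 15.
Iteration 3: components of {Motor,Plate} -> Widget = 15*3 = 45.
Iteration 4: no further components; recursion stops.
SUM(tot_qty) = 1 + 5 + 4 + 15 + 8 + 45 = 78.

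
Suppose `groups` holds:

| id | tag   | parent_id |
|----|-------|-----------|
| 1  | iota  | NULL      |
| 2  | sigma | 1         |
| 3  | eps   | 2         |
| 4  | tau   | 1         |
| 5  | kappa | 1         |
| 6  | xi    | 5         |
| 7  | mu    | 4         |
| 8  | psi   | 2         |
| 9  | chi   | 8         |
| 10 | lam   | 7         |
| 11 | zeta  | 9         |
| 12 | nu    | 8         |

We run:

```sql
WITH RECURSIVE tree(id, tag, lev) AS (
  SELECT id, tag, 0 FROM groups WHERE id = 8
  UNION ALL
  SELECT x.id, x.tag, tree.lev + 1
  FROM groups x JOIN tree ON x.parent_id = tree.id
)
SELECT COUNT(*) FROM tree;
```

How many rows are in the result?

4

Base: id=8 (psi) at lev 0.
Iteration 1: rows with parent_id in {8} -> chi (id 9, lev 1), nu (id 12, lev 1).
Iteration 2: rows with parent_id in {9,12} -> zeta (id 11, lev 2).
Iteration 3: no rows with parent_id in {11}; recursion stops.
Total rows emitted: 4.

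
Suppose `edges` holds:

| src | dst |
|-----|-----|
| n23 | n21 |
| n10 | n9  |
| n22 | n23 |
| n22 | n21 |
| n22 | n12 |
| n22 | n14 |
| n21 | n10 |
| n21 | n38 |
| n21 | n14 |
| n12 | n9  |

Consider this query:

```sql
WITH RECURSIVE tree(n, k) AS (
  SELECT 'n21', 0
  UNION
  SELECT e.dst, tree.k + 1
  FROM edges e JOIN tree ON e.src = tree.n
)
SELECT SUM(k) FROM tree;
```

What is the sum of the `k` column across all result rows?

Base: (n21, k=0).
Iteration 1: edges from {n21} -> (n10, k=1), (n14, k=1), (n38, k=1).
Iteration 2: edges from {n10,n14,n38} -> (n9, k=2).
Iteration 3: no outgoing edges from {n9}; recursion stops.
SUM(k) = 0 + 1 + 1 + 1 + 2 = 5.

5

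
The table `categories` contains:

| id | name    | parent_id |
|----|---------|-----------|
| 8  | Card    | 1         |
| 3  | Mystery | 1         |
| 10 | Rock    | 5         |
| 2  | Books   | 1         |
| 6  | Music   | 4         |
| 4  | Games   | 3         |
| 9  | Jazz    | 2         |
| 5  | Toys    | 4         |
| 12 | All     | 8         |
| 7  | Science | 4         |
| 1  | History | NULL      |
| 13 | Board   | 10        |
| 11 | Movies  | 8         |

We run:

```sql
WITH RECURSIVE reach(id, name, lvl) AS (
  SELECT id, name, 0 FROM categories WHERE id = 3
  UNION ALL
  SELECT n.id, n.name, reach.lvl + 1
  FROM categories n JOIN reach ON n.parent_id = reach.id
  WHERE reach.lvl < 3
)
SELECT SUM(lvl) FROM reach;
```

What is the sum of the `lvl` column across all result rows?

Base: id=3 (Mystery) at lvl 0.
Iteration 1: rows with parent_id in {3} -> Games (id 4, lvl 1).
Iteration 2: rows with parent_id in {4} -> Toys (id 5, lvl 2), Music (id 6, lvl 2), Science (id 7, lvl 2).
Iteration 3: rows with parent_id in {5,6,7} -> Rock (id 10, lvl 3).
Iteration 4: lvl < 3 fails for all current rows; recursion stops.
SUM(lvl) = 0 + 1 + 2 + 2 + 2 + 3 = 10.

10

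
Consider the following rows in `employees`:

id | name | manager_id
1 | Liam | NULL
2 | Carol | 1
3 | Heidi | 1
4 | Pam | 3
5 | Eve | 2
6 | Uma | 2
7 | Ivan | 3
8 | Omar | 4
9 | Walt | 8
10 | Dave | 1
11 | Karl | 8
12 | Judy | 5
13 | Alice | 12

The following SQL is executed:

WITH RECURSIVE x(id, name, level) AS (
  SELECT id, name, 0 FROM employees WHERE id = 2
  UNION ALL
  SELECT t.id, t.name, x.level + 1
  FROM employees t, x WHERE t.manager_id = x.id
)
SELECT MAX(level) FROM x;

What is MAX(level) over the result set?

Base: id=2 (Carol) at level 0.
Iteration 1: rows with manager_id in {2} -> Eve (id 5, level 1), Uma (id 6, level 1).
Iteration 2: rows with manager_id in {5,6} -> Judy (id 12, level 2).
Iteration 3: rows with manager_id in {12} -> Alice (id 13, level 3).
Iteration 4: no rows with manager_id in {13}; recursion stops.
level values: 0, 1, 1, 2, 3; the maximum is 3.

3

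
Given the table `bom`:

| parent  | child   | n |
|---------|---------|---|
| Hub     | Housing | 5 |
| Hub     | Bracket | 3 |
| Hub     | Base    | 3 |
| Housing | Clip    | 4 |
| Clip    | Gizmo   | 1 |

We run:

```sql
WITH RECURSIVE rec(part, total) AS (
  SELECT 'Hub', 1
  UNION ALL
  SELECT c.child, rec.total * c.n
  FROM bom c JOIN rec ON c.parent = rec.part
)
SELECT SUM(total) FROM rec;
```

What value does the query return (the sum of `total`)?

52

Base: (Hub, total=1).
Iteration 1: components of {Hub} -> Base = 1*3 = 3, Bracket = 1*3 = 3, Housing = 1*5 = 5.
Iteration 2: components of {Base,Bracket,Housing} -> Clip = 5*4 = 20.
Iteration 3: components of {Clip} -> Gizmo = 20*1 = 20.
Iteration 4: no further components; recursion stops.
SUM(total) = 1 + 3 + 3 + 5 + 20 + 20 = 52.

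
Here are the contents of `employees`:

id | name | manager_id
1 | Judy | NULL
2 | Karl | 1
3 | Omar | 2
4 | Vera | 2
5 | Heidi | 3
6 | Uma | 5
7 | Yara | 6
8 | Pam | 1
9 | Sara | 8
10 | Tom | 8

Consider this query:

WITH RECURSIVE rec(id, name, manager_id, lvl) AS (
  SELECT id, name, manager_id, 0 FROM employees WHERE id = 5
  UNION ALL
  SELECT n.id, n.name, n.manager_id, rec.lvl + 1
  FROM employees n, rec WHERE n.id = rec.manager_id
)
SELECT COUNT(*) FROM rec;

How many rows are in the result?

Base: id=5 (Heidi), manager_id=3, lvl 0.
Iteration 1: join on id=3 -> Omar (id 3, manager_id=2, lvl 1).
Iteration 2: join on id=2 -> Karl (id 2, manager_id=1, lvl 2).
Iteration 3: join on id=1 -> Judy (id 1, manager_id=NULL, lvl 3).
Iteration 4: manager_id is NULL; no match; recursion stops.
Total rows emitted: 4.

4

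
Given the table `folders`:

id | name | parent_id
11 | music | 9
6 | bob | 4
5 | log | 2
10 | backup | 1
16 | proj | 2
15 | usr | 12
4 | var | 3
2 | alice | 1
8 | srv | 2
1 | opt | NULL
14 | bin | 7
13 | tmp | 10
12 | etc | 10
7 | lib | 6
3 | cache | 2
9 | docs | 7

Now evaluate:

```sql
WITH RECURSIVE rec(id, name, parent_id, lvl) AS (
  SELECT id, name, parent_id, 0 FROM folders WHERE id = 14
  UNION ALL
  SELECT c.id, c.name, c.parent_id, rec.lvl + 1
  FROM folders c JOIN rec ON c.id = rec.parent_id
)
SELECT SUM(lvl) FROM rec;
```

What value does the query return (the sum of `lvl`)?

21

Base: id=14 (bin), parent_id=7, lvl 0.
Iteration 1: join on id=7 -> lib (id 7, parent_id=6, lvl 1).
Iteration 2: join on id=6 -> bob (id 6, parent_id=4, lvl 2).
Iteration 3: join on id=4 -> var (id 4, parent_id=3, lvl 3).
Iteration 4: join on id=3 -> cache (id 3, parent_id=2, lvl 4).
Iteration 5: join on id=2 -> alice (id 2, parent_id=1, lvl 5).
Iteration 6: join on id=1 -> opt (id 1, parent_id=NULL, lvl 6).
Iteration 7: parent_id is NULL; no match; recursion stops.
SUM(lvl) = 0 + 1 + 2 + 3 + 4 + 5 + 6 = 21.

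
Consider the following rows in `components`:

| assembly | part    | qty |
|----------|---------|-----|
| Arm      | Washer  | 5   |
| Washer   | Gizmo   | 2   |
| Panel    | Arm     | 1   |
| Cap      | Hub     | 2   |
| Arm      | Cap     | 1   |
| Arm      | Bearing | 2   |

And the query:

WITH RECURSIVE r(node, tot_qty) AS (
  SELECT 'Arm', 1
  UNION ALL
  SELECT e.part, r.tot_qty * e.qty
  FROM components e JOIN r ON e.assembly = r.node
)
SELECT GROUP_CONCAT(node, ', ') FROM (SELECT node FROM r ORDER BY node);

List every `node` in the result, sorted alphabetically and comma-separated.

Arm, Bearing, Cap, Gizmo, Hub, Washer

Base: (Arm, tot_qty=1).
Iteration 1: components of {Arm} -> Bearing = 1*2 = 2, Cap = 1*1 = 1, Washer = 1*5 = 5.
Iteration 2: components of {Bearing,Cap,Washer} -> Gizmo = 5*2 = 10, Hub = 1*2 = 2.
Iteration 3: no further components; recursion stops.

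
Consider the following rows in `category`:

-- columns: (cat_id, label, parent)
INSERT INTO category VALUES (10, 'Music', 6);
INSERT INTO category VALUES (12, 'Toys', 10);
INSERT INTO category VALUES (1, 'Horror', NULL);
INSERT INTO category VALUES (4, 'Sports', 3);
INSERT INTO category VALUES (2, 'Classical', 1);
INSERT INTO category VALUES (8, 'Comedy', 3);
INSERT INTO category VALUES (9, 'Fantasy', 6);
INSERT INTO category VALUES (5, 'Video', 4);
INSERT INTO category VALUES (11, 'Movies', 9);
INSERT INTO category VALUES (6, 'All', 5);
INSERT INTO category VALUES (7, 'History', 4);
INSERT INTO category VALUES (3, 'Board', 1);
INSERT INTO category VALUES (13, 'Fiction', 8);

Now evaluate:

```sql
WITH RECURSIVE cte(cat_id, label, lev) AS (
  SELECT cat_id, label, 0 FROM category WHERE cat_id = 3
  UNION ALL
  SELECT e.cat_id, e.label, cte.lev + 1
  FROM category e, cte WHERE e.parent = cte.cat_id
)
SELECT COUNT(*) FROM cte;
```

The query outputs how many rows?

11

Base: cat_id=3 (Board) at lev 0.
Iteration 1: rows with parent in {3} -> Sports (id 4, lev 1), Comedy (id 8, lev 1).
Iteration 2: rows with parent in {4,8} -> Video (id 5, lev 2), History (id 7, lev 2), Fiction (id 13, lev 2).
Iteration 3: rows with parent in {5,7,13} -> All (id 6, lev 3).
Iteration 4: rows with parent in {6} -> Fantasy (id 9, lev 4), Music (id 10, lev 4).
Iteration 5: rows with parent in {9,10} -> Movies (id 11, lev 5), Toys (id 12, lev 5).
Iteration 6: no rows with parent in {11,12}; recursion stops.
Total rows emitted: 11.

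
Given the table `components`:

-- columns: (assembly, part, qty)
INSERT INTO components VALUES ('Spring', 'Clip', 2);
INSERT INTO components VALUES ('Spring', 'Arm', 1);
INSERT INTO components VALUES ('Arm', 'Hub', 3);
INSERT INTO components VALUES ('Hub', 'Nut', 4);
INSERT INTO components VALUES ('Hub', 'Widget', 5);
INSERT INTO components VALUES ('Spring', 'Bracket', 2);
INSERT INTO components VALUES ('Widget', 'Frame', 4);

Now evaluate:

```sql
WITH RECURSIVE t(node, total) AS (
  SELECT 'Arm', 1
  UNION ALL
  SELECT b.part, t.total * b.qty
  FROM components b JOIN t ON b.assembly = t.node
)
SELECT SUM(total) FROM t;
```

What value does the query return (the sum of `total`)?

91

Base: (Arm, total=1).
Iteration 1: components of {Arm} -> Hub = 1*3 = 3.
Iteration 2: components of {Hub} -> Nut = 3*4 = 12, Widget = 3*5 = 15.
Iteration 3: components of {Nut,Widget} -> Frame = 15*4 = 60.
Iteration 4: no further components; recursion stops.
SUM(total) = 1 + 3 + 12 + 15 + 60 = 91.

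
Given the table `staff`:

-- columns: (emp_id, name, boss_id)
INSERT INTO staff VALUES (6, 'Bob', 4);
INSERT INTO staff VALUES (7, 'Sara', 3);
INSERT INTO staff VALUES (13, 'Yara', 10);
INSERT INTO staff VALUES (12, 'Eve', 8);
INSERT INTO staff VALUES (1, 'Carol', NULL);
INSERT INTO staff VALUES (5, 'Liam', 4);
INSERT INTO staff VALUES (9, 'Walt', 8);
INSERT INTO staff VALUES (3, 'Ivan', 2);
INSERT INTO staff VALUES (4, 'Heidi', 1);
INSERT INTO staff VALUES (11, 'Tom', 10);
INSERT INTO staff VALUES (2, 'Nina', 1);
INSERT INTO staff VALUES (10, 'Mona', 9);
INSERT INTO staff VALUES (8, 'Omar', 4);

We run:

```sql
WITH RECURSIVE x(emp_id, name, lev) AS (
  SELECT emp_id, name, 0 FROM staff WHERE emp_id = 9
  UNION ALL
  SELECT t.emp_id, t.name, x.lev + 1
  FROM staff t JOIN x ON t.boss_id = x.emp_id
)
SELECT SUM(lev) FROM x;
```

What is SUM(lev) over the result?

5

Base: emp_id=9 (Walt) at lev 0.
Iteration 1: rows with boss_id in {9} -> Mona (id 10, lev 1).
Iteration 2: rows with boss_id in {10} -> Tom (id 11, lev 2), Yara (id 13, lev 2).
Iteration 3: no rows with boss_id in {11,13}; recursion stops.
SUM(lev) = 0 + 1 + 2 + 2 = 5.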